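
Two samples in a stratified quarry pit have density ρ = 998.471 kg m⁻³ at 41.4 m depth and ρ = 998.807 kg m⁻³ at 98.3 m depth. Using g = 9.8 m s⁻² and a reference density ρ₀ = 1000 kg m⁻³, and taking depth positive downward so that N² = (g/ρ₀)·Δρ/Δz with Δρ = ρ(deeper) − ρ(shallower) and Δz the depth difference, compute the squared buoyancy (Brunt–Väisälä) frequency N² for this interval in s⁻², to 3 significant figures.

Δρ = 998.807 − 998.471 = 0.336 kg m⁻³ over Δz = 98.3 − 41.4 = 56.9 m.
N² = (9.8/1000) × (0.336/56.9) = 5.7870 × 10⁻⁵ s⁻² ≈ 5.79 × 10⁻⁵ s⁻².

5.79 × 10⁻⁵ s⁻²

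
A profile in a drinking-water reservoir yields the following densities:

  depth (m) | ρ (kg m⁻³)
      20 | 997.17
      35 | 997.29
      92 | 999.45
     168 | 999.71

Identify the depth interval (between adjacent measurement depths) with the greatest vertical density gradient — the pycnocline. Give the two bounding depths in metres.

35–92 m

Compute the density gradient over each adjacent pair:
  20–35 m: Δρ/Δz = 0.12/15 = 8.0 × 10⁻³ kg m⁻⁴
  35–92 m: Δρ/Δz = 2.16/57 = 0.038 kg m⁻⁴
  92–168 m: Δρ/Δz = 0.26/76 = 3.4 × 10⁻³ kg m⁻⁴
The largest gradient is in the 35–92 m interval — the pycnocline.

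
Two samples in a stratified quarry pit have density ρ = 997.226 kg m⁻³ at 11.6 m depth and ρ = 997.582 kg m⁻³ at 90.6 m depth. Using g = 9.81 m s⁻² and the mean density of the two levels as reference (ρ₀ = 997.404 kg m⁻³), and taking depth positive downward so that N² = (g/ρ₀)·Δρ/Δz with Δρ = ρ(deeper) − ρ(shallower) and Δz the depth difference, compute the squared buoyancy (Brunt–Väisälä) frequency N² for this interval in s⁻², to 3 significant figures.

4.43 × 10⁻⁵ s⁻²

Δρ = 997.582 − 997.226 = 0.356 kg m⁻³ over Δz = 90.6 − 11.6 = 79 m.
N² = (9.81/997.404) × (0.356/79) = 4.4322 × 10⁻⁵ s⁻² ≈ 4.43 × 10⁻⁵ s⁻².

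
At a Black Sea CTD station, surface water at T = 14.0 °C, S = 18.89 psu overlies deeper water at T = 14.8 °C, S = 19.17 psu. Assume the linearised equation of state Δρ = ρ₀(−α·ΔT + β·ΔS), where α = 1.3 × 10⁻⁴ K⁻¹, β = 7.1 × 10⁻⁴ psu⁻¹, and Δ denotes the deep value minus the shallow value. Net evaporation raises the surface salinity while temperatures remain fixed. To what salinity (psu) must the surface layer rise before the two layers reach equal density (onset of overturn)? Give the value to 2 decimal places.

19.02 psu

Neutral buoyancy requires −α(T_deep − T_surf) + β(S_deep − S_surf′) = 0.
S_surf′ = S_deep − (α/β)·ΔT = 19.17 − (1.3 × 10⁻⁴/7.1 × 10⁻⁴)·(+0.8) = 19.0235 psu.
Increase required: 19.0235 − 18.89 = 0.1335 psu.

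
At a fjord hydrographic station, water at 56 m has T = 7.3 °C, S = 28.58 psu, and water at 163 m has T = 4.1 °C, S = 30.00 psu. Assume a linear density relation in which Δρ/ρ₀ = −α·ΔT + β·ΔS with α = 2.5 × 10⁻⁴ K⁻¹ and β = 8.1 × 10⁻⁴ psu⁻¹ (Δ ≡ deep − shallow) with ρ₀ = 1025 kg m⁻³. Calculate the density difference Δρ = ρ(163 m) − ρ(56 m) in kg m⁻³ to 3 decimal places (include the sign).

ΔT = -3.2 K, ΔS = +1.42 psu (deep − shallow).
Δρ/ρ₀ = −(2.5 × 10⁻⁴)(-3.2) + (8.1 × 10⁻⁴)(+1.42) = 1.9502 × 10⁻³.
Δρ = 1025 × (1.9502 × 10⁻³) = +1.999 kg m⁻³.
Positive Δρ: denser below, stable.

+1.999 kg m⁻³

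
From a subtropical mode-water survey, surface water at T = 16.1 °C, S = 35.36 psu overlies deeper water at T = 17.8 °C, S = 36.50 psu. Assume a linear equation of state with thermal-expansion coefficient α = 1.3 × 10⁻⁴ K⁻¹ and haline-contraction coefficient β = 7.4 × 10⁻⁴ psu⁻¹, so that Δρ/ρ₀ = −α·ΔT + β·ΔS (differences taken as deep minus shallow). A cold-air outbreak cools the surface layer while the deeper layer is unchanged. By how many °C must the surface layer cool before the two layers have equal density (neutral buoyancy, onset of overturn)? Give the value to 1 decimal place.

4.8 °C

Neutral buoyancy requires Δρ = 0, i.e. −α(T_deep − T_surf′) + β(S_deep − S_surf) = 0.
T_surf′ = T_deep − (β/α)·ΔS = 17.8 − (7.4 × 10⁻⁴/1.3 × 10⁻⁴)·(+1.14) = 11.311 °C.
Cooling required: 16.1 − (11.311) = 4.789 °C.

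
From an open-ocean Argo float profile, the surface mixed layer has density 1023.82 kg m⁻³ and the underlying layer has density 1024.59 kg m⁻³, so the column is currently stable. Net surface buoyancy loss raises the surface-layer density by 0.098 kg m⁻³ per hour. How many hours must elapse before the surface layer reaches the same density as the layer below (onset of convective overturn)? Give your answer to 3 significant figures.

7.86 hours

Density deficit of the surface layer: 1024.59 − 1023.82 = 0.77 kg m⁻³.
Required change = 0.77 / 0.098 = 7.86 hours.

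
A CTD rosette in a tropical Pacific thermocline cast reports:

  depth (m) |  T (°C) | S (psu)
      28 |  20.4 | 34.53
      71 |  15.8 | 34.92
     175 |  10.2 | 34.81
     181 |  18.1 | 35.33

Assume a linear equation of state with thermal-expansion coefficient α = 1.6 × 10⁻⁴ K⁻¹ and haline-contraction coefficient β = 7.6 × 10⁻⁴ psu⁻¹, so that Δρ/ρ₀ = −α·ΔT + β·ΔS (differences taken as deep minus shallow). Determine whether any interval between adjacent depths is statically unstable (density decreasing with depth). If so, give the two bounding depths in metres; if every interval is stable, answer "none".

Evaluate Δρ/ρ₀ = −αΔT + βΔS across each adjacent pair:
  28–71 m: −αΔT+βΔS = −(1.6 × 10⁻⁴)(-4.6)+(7.6 × 10⁻⁴)(+0.39) = 1.0 × 10⁻³ → stable
  71–175 m: −αΔT+βΔS = −(1.6 × 10⁻⁴)(-5.6)+(7.6 × 10⁻⁴)(-0.11) = 8.1 × 10⁻⁴ → stable
  175–181 m: −αΔT+βΔS = −(1.6 × 10⁻⁴)(+7.9)+(7.6 × 10⁻⁴)(+0.52) = -8.7 × 10⁻⁴ → UNSTABLE
The 175–181 m interval has Δρ < 0: lighter water underlies denser water.

175–181 m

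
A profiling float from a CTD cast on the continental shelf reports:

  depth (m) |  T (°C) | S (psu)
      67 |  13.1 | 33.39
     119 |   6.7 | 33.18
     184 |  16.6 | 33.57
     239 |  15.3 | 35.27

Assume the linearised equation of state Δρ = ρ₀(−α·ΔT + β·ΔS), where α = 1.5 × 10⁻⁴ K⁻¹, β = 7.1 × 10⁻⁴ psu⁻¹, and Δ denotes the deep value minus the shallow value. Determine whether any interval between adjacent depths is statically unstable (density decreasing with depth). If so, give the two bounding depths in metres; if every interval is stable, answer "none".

Evaluate Δρ/ρ₀ = −αΔT + βΔS across each adjacent pair:
  67–119 m: −αΔT+βΔS = −(1.5 × 10⁻⁴)(-6.4)+(7.1 × 10⁻⁴)(-0.21) = 8.1 × 10⁻⁴ → stable
  119–184 m: −αΔT+βΔS = −(1.5 × 10⁻⁴)(+9.9)+(7.1 × 10⁻⁴)(+0.39) = -1.2 × 10⁻³ → UNSTABLE
  184–239 m: −αΔT+βΔS = −(1.5 × 10⁻⁴)(-1.3)+(7.1 × 10⁻⁴)(+1.70) = 1.4 × 10⁻³ → stable
The 119–184 m interval has Δρ < 0: lighter water underlies denser water.

119–184 m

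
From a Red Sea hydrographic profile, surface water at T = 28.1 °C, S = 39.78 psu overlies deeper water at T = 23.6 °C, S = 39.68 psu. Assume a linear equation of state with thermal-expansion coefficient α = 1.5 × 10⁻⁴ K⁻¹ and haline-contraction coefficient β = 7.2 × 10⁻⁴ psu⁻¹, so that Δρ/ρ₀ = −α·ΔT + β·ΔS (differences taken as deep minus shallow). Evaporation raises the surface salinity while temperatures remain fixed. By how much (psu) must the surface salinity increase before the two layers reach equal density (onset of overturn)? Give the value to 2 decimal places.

Neutral buoyancy requires −α(T_deep − T_surf) + β(S_deep − S_surf′) = 0.
S_surf′ = S_deep − (α/β)·ΔT = 39.68 − (1.5 × 10⁻⁴/7.2 × 10⁻⁴)·(-4.5) = 40.6175 psu.
Increase required: 40.6175 − 39.78 = 0.8375 psu.

0.84 psu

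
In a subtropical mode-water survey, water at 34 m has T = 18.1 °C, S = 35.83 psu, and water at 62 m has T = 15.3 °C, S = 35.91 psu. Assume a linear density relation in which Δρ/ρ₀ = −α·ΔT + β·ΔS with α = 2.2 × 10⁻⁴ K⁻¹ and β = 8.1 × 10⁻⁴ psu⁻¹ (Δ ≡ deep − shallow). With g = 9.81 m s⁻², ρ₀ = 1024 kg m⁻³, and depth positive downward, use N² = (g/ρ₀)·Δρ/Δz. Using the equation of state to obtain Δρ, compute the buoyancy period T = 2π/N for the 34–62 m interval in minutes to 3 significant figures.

6.78 min

ΔT = -2.8 K, ΔS = +0.08 psu (deep − shallow).
Δρ/ρ₀ = −αΔT + βΔS = 6.16 × 10⁻⁴ + 6.48 × 10⁻⁵ = 6.808 × 10⁻⁴, so Δρ ≈ 0.6971 kg m⁻³.
N² = (g/ρ₀)·Δρ/Δz = g·(Δρ/ρ₀)/Δz = 9.81 × 6.808 × 10⁻⁴ / 28 = 2.3852 × 10⁻⁴ s⁻².
N = √(2.3852 × 10⁻⁴) = 0.015444 rad s⁻¹ → T = 2π/N = 406.84 s = 6.7807 min ≈ 6.78 min.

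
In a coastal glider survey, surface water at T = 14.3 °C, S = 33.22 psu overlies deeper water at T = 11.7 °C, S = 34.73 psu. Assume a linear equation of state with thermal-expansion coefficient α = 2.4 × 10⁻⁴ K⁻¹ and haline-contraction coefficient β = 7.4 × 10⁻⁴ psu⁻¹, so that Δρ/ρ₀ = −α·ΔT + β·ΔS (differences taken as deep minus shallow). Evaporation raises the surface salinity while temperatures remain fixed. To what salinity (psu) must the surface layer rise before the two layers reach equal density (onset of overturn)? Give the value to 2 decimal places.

Neutral buoyancy requires −α(T_deep − T_surf) + β(S_deep − S_surf′) = 0.
S_surf′ = S_deep − (α/β)·ΔT = 34.73 − (2.4 × 10⁻⁴/7.4 × 10⁻⁴)·(-2.6) = 35.5732 psu.
Increase required: 35.5732 − 33.22 = 2.3532 psu.

35.57 psu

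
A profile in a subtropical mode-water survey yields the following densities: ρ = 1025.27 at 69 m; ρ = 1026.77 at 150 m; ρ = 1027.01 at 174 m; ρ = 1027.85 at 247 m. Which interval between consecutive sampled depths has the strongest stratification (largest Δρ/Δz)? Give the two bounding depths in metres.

Compute the density gradient over each adjacent pair:
  69–150 m: Δρ/Δz = 1.50/81 = 0.019 kg m⁻⁴
  150–174 m: Δρ/Δz = 0.24/24 = 0.010 kg m⁻⁴
  174–247 m: Δρ/Δz = 0.84/73 = 0.012 kg m⁻⁴
The largest gradient is in the 69–150 m interval — the pycnocline.

69–150 m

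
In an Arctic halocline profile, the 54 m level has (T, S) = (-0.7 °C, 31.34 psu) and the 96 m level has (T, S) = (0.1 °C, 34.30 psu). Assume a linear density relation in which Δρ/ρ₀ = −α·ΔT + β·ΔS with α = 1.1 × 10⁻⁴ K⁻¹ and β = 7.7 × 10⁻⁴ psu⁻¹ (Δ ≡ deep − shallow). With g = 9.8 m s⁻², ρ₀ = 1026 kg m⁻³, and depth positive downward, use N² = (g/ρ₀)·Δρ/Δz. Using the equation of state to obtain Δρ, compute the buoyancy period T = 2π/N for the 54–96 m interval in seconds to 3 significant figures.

278 s

ΔT = +0.8 K, ΔS = +2.96 psu (deep − shallow).
Δρ/ρ₀ = −αΔT + βΔS = -8.80 × 10⁻⁵ + 2.2792 × 10⁻³ = 2.1912 × 10⁻³, so Δρ ≈ 2.248 kg m⁻³.
N² = (g/ρ₀)·Δρ/Δz = g·(Δρ/ρ₀)/Δz = 9.8 × 2.1912 × 10⁻³ / 42 = 5.1128 × 10⁻⁴ s⁻².
N = √(5.1128 × 10⁻⁴) = 0.022612 rad s⁻¹ → T = 2π/N = 277.87 s ≈ 278 s.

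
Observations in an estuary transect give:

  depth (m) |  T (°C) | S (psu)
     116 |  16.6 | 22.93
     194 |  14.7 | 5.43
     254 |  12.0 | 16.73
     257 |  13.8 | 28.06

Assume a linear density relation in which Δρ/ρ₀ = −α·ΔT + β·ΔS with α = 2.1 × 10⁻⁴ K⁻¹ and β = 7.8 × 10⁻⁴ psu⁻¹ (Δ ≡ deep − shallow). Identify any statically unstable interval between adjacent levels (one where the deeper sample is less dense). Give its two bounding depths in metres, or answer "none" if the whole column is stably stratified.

116–194 m

Evaluate Δρ/ρ₀ = −αΔT + βΔS across each adjacent pair:
  116–194 m: −αΔT+βΔS = −(2.1 × 10⁻⁴)(-1.9)+(7.8 × 10⁻⁴)(-17.50) = -0.013 → UNSTABLE
  194–254 m: −αΔT+βΔS = −(2.1 × 10⁻⁴)(-2.7)+(7.8 × 10⁻⁴)(+11.30) = 9.4 × 10⁻³ → stable
  254–257 m: −αΔT+βΔS = −(2.1 × 10⁻⁴)(+1.8)+(7.8 × 10⁻⁴)(+11.33) = 8.5 × 10⁻³ → stable
The 116–194 m interval has Δρ < 0: lighter water underlies denser water.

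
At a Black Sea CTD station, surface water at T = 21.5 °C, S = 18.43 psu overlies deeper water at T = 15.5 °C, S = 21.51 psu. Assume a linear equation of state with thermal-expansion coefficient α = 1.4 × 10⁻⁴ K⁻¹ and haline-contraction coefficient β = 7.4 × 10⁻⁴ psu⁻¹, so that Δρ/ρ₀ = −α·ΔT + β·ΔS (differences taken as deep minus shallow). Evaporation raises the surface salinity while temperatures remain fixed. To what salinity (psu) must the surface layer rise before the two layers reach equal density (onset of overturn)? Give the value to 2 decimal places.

Neutral buoyancy requires −α(T_deep − T_surf) + β(S_deep − S_surf′) = 0.
S_surf′ = S_deep − (α/β)·ΔT = 21.51 − (1.4 × 10⁻⁴/7.4 × 10⁻⁴)·(-6.0) = 22.6451 psu.
Increase required: 22.6451 − 18.43 = 4.2151 psu.

22.65 psu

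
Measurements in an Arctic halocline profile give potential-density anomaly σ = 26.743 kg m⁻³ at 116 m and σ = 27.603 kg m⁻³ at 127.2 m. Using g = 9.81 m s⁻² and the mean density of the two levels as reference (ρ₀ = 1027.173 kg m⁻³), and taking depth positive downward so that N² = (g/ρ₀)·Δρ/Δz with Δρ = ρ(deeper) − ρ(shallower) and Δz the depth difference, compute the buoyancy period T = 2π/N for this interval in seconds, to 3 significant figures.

232 s

Δρ = 1027.603 − 1026.743 = 0.860 kg m⁻³ over Δz = 127.2 − 116 = 11.2 m.
N² = (9.81/1027.173) × (0.860/11.2) = 7.3334 × 10⁻⁴ s⁻².
N = √(7.3334 × 10⁻⁴) = 0.027080 rad s⁻¹, so T = 2π/N = 232.02 s ≈ 232 s.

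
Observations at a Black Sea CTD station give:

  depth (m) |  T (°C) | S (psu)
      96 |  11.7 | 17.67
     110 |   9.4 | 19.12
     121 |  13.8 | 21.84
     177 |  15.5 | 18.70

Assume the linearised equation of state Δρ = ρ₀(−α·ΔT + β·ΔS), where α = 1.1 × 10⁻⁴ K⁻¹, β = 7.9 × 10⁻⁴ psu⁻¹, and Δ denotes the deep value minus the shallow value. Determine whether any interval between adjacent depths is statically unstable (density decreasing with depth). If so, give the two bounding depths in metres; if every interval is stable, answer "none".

Evaluate Δρ/ρ₀ = −αΔT + βΔS across each adjacent pair:
  96–110 m: −αΔT+βΔS = −(1.1 × 10⁻⁴)(-2.3)+(7.9 × 10⁻⁴)(+1.45) = 1.4 × 10⁻³ → stable
  110–121 m: −αΔT+βΔS = −(1.1 × 10⁻⁴)(+4.4)+(7.9 × 10⁻⁴)(+2.72) = 1.7 × 10⁻³ → stable
  121–177 m: −αΔT+βΔS = −(1.1 × 10⁻⁴)(+1.7)+(7.9 × 10⁻⁴)(-3.14) = -2.7 × 10⁻³ → UNSTABLE
The 121–177 m interval has Δρ < 0: lighter water underlies denser water.

121–177 m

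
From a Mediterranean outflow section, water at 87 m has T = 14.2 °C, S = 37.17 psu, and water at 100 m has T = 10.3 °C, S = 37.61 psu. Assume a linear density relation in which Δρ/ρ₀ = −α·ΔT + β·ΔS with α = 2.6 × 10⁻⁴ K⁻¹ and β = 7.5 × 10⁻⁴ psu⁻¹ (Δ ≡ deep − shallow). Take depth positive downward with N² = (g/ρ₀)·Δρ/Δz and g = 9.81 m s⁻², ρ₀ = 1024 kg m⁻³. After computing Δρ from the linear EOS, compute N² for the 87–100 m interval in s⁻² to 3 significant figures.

1.01 × 10⁻³ s⁻²

ΔT = -3.9 K, ΔS = +0.44 psu (deep − shallow).
Δρ/ρ₀ = −αΔT + βΔS = 1.014 × 10⁻³ + 3.30 × 10⁻⁴ = 1.344 × 10⁻³, so Δρ ≈ 1.376 kg m⁻³.
N² = (g/ρ₀)·Δρ/Δz = g·(Δρ/ρ₀)/Δz = 9.81 × 1.344 × 10⁻³ / 13 = 1.0142 × 10⁻³ s⁻² ≈ 1.01 × 10⁻³ s⁻².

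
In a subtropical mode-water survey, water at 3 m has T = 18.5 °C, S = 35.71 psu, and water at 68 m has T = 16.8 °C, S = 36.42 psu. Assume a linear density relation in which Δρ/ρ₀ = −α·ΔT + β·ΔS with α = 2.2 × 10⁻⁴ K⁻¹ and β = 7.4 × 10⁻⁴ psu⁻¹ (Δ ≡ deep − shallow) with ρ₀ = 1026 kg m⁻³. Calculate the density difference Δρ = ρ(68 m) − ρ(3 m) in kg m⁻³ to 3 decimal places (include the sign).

+0.923 kg m⁻³

ΔT = -1.7 K, ΔS = +0.71 psu (deep − shallow).
Δρ/ρ₀ = −(2.2 × 10⁻⁴)(-1.7) + (7.4 × 10⁻⁴)(+0.71) = 8.994 × 10⁻⁴.
Δρ = 1026 × (8.994 × 10⁻⁴) = +0.923 kg m⁻³.
Positive Δρ: denser below, stable.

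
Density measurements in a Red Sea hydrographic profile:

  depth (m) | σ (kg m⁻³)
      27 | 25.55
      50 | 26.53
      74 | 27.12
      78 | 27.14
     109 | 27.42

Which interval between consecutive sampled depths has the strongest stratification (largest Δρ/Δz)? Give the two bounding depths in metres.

Compute the density gradient over each adjacent pair:
  27–50 m: Δρ/Δz = 0.98/23 = 0.043 kg m⁻⁴
  50–74 m: Δρ/Δz = 0.59/24 = 0.025 kg m⁻⁴
  74–78 m: Δρ/Δz = 0.02/4 = 5.0 × 10⁻³ kg m⁻⁴
  78–109 m: Δρ/Δz = 0.28/31 = 9.0 × 10⁻³ kg m⁻⁴
The largest gradient is in the 27–50 m interval — the pycnocline.

27–50 m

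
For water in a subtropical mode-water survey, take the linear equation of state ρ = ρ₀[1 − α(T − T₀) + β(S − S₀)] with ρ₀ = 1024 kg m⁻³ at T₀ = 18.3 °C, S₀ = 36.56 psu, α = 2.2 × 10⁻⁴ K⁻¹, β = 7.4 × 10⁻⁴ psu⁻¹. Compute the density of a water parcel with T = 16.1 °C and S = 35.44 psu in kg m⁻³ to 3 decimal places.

T − T₀ = -2.2 K, S − S₀ = -1.12 psu.
Bracket = 1 − α·(-2.2) + β·(-1.12) = 1 + (-3.448 × 10⁻⁴) = 0.9996552.
ρ = 1024 × 0.9996552 = 1023.647 kg m⁻³.

1023.647 kg m⁻³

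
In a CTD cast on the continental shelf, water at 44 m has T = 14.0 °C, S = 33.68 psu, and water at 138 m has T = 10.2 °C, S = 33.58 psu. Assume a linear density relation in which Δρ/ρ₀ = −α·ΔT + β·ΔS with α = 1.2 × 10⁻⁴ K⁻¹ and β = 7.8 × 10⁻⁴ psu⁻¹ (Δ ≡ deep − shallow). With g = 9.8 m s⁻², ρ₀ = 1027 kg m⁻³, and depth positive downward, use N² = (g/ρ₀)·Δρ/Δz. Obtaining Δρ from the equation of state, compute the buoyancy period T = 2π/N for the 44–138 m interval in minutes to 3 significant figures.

16.7 min

ΔT = -3.8 K, ΔS = -0.10 psu (deep − shallow).
Δρ/ρ₀ = −αΔT + βΔS = 4.56 × 10⁻⁴ − 7.80 × 10⁻⁵ = 3.78 × 10⁻⁴, so Δρ ≈ 0.3882 kg m⁻³.
N² = (g/ρ₀)·Δρ/Δz = g·(Δρ/ρ₀)/Δz = 9.8 × 3.78 × 10⁻⁴ / 94 = 3.9409 × 10⁻⁵ s⁻².
N = √(3.9409 × 10⁻⁵) = 6.2777 × 10⁻³ rad s⁻¹ → T = 2π/N = 1.0009 × 10³ s = 16.682 min ≈ 16.7 min.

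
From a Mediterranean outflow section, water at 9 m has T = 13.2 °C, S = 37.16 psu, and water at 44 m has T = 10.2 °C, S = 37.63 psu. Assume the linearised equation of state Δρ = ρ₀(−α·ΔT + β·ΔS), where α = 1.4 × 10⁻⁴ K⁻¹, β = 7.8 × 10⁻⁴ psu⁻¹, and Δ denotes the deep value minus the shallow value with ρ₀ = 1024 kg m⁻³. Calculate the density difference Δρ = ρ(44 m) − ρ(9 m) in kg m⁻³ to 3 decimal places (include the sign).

ΔT = -3.0 K, ΔS = +0.47 psu (deep − shallow).
Δρ/ρ₀ = −(1.4 × 10⁻⁴)(-3.0) + (7.8 × 10⁻⁴)(+0.47) = 7.866 × 10⁻⁴.
Δρ = 1024 × (7.866 × 10⁻⁴) = +0.805 kg m⁻³.
Positive Δρ: denser below, stable.

+0.805 kg m⁻³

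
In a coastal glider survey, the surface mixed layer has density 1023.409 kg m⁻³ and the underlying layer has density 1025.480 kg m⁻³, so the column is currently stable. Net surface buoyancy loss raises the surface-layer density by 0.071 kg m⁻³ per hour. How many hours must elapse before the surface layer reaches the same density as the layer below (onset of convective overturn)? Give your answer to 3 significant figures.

Density deficit of the surface layer: 1025.480 − 1023.409 = 2.071 kg m⁻³.
Required change = 2.071 / 0.071 = 29.2 hours.

29.2 hours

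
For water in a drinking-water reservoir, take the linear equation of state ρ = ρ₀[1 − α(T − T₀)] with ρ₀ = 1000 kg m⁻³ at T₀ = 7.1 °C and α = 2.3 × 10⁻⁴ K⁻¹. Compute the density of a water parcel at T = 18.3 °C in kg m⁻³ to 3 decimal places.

997.424 kg m⁻³

T − T₀ = +11.2 K.
Bracket = 1 − α·(+11.2) = 1 + (-2.576 × 10⁻³) = 0.9974240.
ρ = 1000 × 0.9974240 = 997.424 kg m⁻³.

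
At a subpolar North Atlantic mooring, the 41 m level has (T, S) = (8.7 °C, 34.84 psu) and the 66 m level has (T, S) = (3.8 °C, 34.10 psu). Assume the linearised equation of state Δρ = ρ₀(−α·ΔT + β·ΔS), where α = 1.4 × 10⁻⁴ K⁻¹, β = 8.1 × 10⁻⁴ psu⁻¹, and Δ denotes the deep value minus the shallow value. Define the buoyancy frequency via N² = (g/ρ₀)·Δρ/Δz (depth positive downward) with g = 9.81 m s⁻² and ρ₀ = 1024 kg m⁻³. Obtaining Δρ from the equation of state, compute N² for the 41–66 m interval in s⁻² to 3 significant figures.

3.40 × 10⁻⁵ s⁻²

ΔT = -4.9 K, ΔS = -0.74 psu (deep − shallow).
Δρ/ρ₀ = −αΔT + βΔS = 6.86 × 10⁻⁴ − 5.994 × 10⁻⁴ = 8.66 × 10⁻⁵, so Δρ ≈ 0.08868 kg m⁻³.
N² = (g/ρ₀)·Δρ/Δz = g·(Δρ/ρ₀)/Δz = 9.81 × 8.66 × 10⁻⁵ / 25 = 3.3982 × 10⁻⁵ s⁻² ≈ 3.40 × 10⁻⁵ s⁻².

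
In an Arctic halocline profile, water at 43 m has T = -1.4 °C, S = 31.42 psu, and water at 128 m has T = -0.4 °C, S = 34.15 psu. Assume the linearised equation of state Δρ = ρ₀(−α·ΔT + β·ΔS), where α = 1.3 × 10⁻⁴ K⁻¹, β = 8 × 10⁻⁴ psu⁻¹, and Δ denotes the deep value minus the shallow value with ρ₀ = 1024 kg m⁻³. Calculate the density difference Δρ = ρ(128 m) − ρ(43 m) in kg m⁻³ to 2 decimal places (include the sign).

+2.10 kg m⁻³

ΔT = +1.0 K, ΔS = +2.73 psu (deep − shallow).
Δρ/ρ₀ = −(1.3 × 10⁻⁴)(+1.0) + (8 × 10⁻⁴)(+2.73) = 2.054 × 10⁻³.
Δρ = 1024 × (2.054 × 10⁻³) = +2.10 kg m⁻³.
Positive Δρ: denser below, stable.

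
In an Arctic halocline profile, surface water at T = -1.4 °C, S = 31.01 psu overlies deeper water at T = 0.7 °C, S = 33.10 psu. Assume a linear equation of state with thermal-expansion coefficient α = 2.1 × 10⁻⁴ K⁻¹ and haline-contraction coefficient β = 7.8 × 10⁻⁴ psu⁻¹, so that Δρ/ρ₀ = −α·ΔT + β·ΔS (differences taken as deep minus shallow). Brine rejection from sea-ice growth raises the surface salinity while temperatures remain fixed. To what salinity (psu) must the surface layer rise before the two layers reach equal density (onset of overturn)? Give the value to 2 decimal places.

Neutral buoyancy requires −α(T_deep − T_surf) + β(S_deep − S_surf′) = 0.
S_surf′ = S_deep − (α/β)·ΔT = 33.10 − (2.1 × 10⁻⁴/7.8 × 10⁻⁴)·(+2.1) = 32.5346 psu.
Increase required: 32.5346 − 31.01 = 1.5246 psu.

32.53 psu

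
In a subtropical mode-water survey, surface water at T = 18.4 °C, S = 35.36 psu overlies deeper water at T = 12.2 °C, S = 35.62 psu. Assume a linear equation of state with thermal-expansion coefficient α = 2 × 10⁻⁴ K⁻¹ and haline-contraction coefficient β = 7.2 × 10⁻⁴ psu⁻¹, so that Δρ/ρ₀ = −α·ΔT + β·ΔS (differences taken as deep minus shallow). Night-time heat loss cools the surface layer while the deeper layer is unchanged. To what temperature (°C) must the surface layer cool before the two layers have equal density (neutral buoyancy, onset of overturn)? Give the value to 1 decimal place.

11.3 °C

Neutral buoyancy requires Δρ = 0, i.e. −α(T_deep − T_surf′) + β(S_deep − S_surf) = 0.
T_surf′ = T_deep − (β/α)·ΔS = 12.2 − (7.2 × 10⁻⁴/2 × 10⁻⁴)·(+0.26) = 11.264 °C.
Cooling required: 18.4 − (11.264) = 7.136 °C.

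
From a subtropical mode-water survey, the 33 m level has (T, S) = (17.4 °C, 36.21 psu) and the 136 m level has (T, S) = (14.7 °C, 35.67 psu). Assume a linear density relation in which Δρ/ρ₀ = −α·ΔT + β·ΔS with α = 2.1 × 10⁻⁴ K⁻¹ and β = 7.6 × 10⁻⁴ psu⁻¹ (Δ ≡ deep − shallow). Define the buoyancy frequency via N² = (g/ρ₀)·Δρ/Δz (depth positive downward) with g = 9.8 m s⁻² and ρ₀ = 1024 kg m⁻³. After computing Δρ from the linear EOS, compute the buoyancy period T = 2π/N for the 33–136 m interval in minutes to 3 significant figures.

ΔT = -2.7 K, ΔS = -0.54 psu (deep − shallow).
Δρ/ρ₀ = −αΔT + βΔS = 5.67 × 10⁻⁴ − 4.104 × 10⁻⁴ = 1.566 × 10⁻⁴, so Δρ ≈ 0.1604 kg m⁻³.
N² = (g/ρ₀)·Δρ/Δz = g·(Δρ/ρ₀)/Δz = 9.8 × 1.566 × 10⁻⁴ / 103 = 1.4900 × 10⁻⁵ s⁻².
N = √(1.4900 × 10⁻⁵) = 3.8601 × 10⁻³ rad s⁻¹ → T = 2π/N = 1.6277 × 10³ s = 27.128 min ≈ 27.1 min.

27.1 min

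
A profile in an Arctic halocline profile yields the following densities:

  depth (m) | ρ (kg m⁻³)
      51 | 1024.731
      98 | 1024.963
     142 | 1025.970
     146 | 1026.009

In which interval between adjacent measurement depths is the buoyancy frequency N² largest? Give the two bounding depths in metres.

Compute the density gradient over each adjacent pair:
  51–98 m: Δρ/Δz = 0.232/47 = 4.9 × 10⁻³ kg m⁻⁴
  98–142 m: Δρ/Δz = 1.007/44 = 0.023 kg m⁻⁴
  142–146 m: Δρ/Δz = 0.039/4 = 9.7 × 10⁻³ kg m⁻⁴
The largest gradient is in the 98–142 m interval — the pycnocline.

98–142 m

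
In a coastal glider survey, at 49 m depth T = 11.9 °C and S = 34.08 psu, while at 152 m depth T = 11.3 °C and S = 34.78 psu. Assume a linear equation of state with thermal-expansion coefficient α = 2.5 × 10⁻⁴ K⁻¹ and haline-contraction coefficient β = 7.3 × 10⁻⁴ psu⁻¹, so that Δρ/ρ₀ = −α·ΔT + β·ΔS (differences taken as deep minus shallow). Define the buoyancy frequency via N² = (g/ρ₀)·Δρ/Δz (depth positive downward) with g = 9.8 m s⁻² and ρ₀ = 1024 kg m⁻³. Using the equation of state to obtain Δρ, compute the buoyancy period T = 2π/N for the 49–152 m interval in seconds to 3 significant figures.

792 s

ΔT = -0.6 K, ΔS = +0.70 psu (deep − shallow).
Δρ/ρ₀ = −αΔT + βΔS = 1.50 × 10⁻⁴ + 5.11 × 10⁻⁴ = 6.61 × 10⁻⁴, so Δρ ≈ 0.6769 kg m⁻³.
N² = (g/ρ₀)·Δρ/Δz = g·(Δρ/ρ₀)/Δz = 9.8 × 6.61 × 10⁻⁴ / 103 = 6.2891 × 10⁻⁵ s⁻².
N = √(6.2891 × 10⁻⁵) = 7.9304 × 10⁻³ rad s⁻¹ → T = 2π/N = 792.29 s ≈ 792 s.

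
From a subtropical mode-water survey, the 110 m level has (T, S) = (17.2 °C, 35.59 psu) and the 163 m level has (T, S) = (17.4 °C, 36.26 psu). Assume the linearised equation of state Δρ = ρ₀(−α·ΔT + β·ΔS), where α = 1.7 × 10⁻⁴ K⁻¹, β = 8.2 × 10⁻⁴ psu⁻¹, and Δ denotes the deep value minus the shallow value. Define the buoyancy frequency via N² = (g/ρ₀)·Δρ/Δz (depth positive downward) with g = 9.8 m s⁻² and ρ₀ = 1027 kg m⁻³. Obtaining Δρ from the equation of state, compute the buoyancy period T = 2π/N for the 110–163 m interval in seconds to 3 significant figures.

ΔT = +0.2 K, ΔS = +0.67 psu (deep − shallow).
Δρ/ρ₀ = −αΔT + βΔS = -3.40 × 10⁻⁵ + 5.494 × 10⁻⁴ = 5.154 × 10⁻⁴, so Δρ ≈ 0.5293 kg m⁻³.
N² = (g/ρ₀)·Δρ/Δz = g·(Δρ/ρ₀)/Δz = 9.8 × 5.154 × 10⁻⁴ / 53 = 9.5300 × 10⁻⁵ s⁻².
N = √(9.5300 × 10⁻⁵) = 9.7622 × 10⁻³ rad s⁻¹ → T = 2π/N = 643.62 s ≈ 644 s.

644 s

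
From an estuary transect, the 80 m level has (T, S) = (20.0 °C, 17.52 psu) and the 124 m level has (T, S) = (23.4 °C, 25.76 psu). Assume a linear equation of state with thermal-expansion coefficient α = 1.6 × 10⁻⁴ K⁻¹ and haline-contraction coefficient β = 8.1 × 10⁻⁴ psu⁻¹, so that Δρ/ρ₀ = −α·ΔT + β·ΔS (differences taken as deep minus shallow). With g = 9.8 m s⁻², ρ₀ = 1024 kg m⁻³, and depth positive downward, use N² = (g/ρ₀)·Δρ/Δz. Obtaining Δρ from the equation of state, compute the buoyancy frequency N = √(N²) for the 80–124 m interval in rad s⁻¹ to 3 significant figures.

ΔT = +3.4 K, ΔS = +8.24 psu (deep − shallow).
Δρ/ρ₀ = −αΔT + βΔS = -5.44 × 10⁻⁴ + 6.6744 × 10⁻³ = 6.1304 × 10⁻³, so Δρ ≈ 6.278 kg m⁻³.
N² = (g/ρ₀)·Δρ/Δz = g·(Δρ/ρ₀)/Δz = 9.8 × 6.1304 × 10⁻³ / 44 = 1.3654 × 10⁻³ s⁻².
N = √(1.3654 × 10⁻³) = 0.036951 rad s⁻¹ ≈ 0.0370 rad s⁻¹.

0.0370 rad s⁻¹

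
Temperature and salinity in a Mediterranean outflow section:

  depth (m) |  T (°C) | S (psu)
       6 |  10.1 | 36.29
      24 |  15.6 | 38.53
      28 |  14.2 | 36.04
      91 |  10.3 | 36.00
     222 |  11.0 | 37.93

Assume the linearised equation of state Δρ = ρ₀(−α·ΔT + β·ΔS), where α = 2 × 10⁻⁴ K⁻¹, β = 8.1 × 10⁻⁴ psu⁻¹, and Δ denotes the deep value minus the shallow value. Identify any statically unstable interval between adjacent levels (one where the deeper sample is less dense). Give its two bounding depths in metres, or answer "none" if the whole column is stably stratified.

Evaluate Δρ/ρ₀ = −αΔT + βΔS across each adjacent pair:
  6–24 m: −αΔT+βΔS = −(2 × 10⁻⁴)(+5.5)+(8.1 × 10⁻⁴)(+2.24) = 7.1 × 10⁻⁴ → stable
  24–28 m: −αΔT+βΔS = −(2 × 10⁻⁴)(-1.4)+(8.1 × 10⁻⁴)(-2.49) = -1.7 × 10⁻³ → UNSTABLE
  28–91 m: −αΔT+βΔS = −(2 × 10⁻⁴)(-3.9)+(8.1 × 10⁻⁴)(-0.04) = 7.5 × 10⁻⁴ → stable
  91–222 m: −αΔT+βΔS = −(2 × 10⁻⁴)(+0.7)+(8.1 × 10⁻⁴)(+1.93) = 1.4 × 10⁻³ → stable
The 24–28 m interval has Δρ < 0: lighter water underlies denser water.

24–28 m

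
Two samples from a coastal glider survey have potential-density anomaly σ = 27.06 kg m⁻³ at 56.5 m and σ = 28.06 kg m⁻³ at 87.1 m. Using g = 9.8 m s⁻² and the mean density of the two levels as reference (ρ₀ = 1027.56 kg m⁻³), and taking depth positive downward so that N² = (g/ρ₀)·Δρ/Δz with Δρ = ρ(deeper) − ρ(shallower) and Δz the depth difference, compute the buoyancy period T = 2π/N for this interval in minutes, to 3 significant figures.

5.93 min

Δρ = 1028.06 − 1027.06 = 1.00 kg m⁻³ over Δz = 87.1 − 56.5 = 30.6 m.
N² = (9.8/1027.56) × (1.00/30.6) = 3.1167 × 10⁻⁴ s⁻².
N = √(3.1167 × 10⁻⁴) = 0.017654 rad s⁻¹, so T = 2π/N = 355.91 s = 5.9318 min ≈ 5.93 min.
A positive N² confirms static stability across the interval.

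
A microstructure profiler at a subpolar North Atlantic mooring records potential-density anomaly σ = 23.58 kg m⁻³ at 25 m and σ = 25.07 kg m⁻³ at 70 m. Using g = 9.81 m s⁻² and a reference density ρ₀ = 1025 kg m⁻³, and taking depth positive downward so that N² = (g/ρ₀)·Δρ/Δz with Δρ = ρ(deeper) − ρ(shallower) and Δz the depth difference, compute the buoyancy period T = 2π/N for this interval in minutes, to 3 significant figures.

Δρ = 1025.07 − 1023.58 = 1.49 kg m⁻³ over Δz = 70 − 25 = 45 m.
N² = (9.81/1025) × (1.49/45) = 3.1690 × 10⁻⁴ s⁻².
N = √(3.1690 × 10⁻⁴) = 0.017802 rad s⁻¹, so T = 2π/N = 352.95 s = 5.8825 min ≈ 5.88 min.

5.88 min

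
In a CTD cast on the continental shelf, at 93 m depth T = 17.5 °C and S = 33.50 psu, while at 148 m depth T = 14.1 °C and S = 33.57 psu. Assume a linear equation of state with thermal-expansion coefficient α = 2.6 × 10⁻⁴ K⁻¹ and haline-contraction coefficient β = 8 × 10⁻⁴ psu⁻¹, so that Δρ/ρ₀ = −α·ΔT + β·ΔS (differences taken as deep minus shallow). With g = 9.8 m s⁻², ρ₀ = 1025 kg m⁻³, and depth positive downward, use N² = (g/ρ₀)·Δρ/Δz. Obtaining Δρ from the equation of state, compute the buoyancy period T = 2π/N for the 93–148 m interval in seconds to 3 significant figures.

ΔT = -3.4 K, ΔS = +0.07 psu (deep − shallow).
Δρ/ρ₀ = −αΔT + βΔS = 8.84 × 10⁻⁴ + 5.60 × 10⁻⁵ = 9.40 × 10⁻⁴, so Δρ ≈ 0.9635 kg m⁻³.
N² = (g/ρ₀)·Δρ/Δz = g·(Δρ/ρ₀)/Δz = 9.8 × 9.40 × 10⁻⁴ / 55 = 1.6749 × 10⁻⁴ s⁻².
N = √(1.6749 × 10⁻⁴) = 0.012942 rad s⁻¹ → T = 2π/N = 485.49 s ≈ 485 s.

485 s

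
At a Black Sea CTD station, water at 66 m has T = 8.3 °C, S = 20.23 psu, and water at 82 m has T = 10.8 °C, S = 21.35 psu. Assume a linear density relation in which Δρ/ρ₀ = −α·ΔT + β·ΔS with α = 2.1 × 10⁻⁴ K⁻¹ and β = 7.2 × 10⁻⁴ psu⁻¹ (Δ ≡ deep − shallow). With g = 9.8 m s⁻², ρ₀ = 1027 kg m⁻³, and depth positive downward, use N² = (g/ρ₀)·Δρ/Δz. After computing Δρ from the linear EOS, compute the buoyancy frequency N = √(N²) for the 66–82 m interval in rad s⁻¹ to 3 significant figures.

0.0131 rad s⁻¹

ΔT = +2.5 K, ΔS = +1.12 psu (deep − shallow).
Δρ/ρ₀ = −αΔT + βΔS = -5.25 × 10⁻⁴ + 8.064 × 10⁻⁴ = 2.814 × 10⁻⁴, so Δρ ≈ 0.2890 kg m⁻³.
N² = (g/ρ₀)·Δρ/Δz = g·(Δρ/ρ₀)/Δz = 9.8 × 2.814 × 10⁻⁴ / 16 = 1.7236 × 10⁻⁴ s⁻².
N = √(1.7236 × 10⁻⁴) = 0.013129 rad s⁻¹ ≈ 0.0131 rad s⁻¹.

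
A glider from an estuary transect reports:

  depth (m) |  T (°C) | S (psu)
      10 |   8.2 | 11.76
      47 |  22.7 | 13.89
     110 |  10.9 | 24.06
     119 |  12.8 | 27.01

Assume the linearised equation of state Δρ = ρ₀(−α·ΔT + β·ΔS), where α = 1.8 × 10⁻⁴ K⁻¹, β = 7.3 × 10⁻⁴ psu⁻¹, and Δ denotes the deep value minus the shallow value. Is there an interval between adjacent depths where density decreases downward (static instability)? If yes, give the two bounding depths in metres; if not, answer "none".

10–47 m

Evaluate Δρ/ρ₀ = −αΔT + βΔS across each adjacent pair:
  10–47 m: −αΔT+βΔS = −(1.8 × 10⁻⁴)(+14.5)+(7.3 × 10⁻⁴)(+2.13) = -1.1 × 10⁻³ → UNSTABLE
  47–110 m: −αΔT+βΔS = −(1.8 × 10⁻⁴)(-11.8)+(7.3 × 10⁻⁴)(+10.17) = 9.5 × 10⁻³ → stable
  110–119 m: −αΔT+βΔS = −(1.8 × 10⁻⁴)(+1.9)+(7.3 × 10⁻⁴)(+2.95) = 1.8 × 10⁻³ → stable
The 10–47 m interval has Δρ < 0: lighter water underlies denser water.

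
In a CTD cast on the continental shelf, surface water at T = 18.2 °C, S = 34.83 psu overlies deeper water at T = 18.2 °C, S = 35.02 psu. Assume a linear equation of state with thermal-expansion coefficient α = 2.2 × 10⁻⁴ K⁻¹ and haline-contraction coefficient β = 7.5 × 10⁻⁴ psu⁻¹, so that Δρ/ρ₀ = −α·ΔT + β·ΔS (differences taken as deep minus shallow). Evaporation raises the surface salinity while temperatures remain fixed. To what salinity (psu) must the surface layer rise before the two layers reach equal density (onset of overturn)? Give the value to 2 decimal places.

35.02 psu

Neutral buoyancy requires −α(T_deep − T_surf) + β(S_deep − S_surf′) = 0.
S_surf′ = S_deep − (α/β)·ΔT = 35.02 − (2.2 × 10⁻⁴/7.5 × 10⁻⁴)·(+0.0) = 35.0200 psu.
Increase required: 35.0200 − 34.83 = 0.1900 psu.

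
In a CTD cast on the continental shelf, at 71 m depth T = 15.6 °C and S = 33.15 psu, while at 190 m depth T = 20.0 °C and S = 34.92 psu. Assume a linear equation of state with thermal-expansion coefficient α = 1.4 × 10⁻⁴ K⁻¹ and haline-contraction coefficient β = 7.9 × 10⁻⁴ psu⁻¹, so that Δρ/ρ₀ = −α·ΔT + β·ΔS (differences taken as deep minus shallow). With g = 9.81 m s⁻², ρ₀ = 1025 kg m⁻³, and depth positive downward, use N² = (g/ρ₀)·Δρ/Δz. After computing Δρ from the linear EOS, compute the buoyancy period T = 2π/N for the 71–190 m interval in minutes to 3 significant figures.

13.0 min

ΔT = +4.4 K, ΔS = +1.77 psu (deep − shallow).
Δρ/ρ₀ = −αΔT + βΔS = -6.16 × 10⁻⁴ + 1.3983 × 10⁻³ = 7.823 × 10⁻⁴, so Δρ ≈ 0.8019 kg m⁻³.
N² = (g/ρ₀)·Δρ/Δz = g·(Δρ/ρ₀)/Δz = 9.81 × 7.823 × 10⁻⁴ / 119 = 6.4490 × 10⁻⁵ s⁻².
N = √(6.4490 × 10⁻⁵) = 8.0306 × 10⁻³ rad s⁻¹ → T = 2π/N = 782.41 s = 13.040 min ≈ 13.0 min.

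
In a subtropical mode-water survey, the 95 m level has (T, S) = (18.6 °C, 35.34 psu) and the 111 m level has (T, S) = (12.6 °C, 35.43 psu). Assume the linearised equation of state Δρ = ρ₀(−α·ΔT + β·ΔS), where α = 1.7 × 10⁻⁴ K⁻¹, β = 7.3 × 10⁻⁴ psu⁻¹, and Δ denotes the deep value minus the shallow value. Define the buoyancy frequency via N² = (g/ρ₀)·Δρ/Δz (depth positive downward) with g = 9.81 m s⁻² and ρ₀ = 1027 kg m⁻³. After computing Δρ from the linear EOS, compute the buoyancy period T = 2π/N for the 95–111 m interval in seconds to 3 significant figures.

ΔT = -6.0 K, ΔS = +0.09 psu (deep − shallow).
Δρ/ρ₀ = −αΔT + βΔS = 1.02 × 10⁻³ + 6.57 × 10⁻⁵ = 1.0857 × 10⁻³, so Δρ ≈ 1.115 kg m⁻³.
N² = (g/ρ₀)·Δρ/Δz = g·(Δρ/ρ₀)/Δz = 9.81 × 1.0857 × 10⁻³ / 16 = 6.6567 × 10⁻⁴ s⁻².
N = √(6.6567 × 10⁻⁴) = 0.025801 rad s⁻¹ → T = 2π/N = 243.52 s ≈ 244 s.

244 s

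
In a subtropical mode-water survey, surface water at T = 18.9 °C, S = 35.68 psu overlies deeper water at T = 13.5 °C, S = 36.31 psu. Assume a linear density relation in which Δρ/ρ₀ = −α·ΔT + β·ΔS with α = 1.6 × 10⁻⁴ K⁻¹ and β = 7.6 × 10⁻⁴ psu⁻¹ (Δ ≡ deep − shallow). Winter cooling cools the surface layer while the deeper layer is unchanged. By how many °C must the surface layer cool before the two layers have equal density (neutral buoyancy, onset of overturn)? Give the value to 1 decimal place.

Neutral buoyancy requires Δρ = 0, i.e. −α(T_deep − T_surf′) + β(S_deep − S_surf) = 0.
T_surf′ = T_deep − (β/α)·ΔS = 13.5 − (7.6 × 10⁻⁴/1.6 × 10⁻⁴)·(+0.63) = 10.508 °C.
Cooling required: 18.9 − (10.508) = 8.392 °C.

8.4 °C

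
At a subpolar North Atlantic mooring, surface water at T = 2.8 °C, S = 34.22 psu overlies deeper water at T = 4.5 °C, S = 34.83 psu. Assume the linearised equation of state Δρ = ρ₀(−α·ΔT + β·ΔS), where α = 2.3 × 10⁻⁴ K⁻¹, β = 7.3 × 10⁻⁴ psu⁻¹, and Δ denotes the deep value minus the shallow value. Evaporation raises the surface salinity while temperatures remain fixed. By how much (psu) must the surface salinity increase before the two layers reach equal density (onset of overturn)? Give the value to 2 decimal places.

0.07 psu

Neutral buoyancy requires −α(T_deep − T_surf) + β(S_deep − S_surf′) = 0.
S_surf′ = S_deep − (α/β)·ΔT = 34.83 − (2.3 × 10⁻⁴/7.3 × 10⁻⁴)·(+1.7) = 34.2944 psu.
Increase required: 34.2944 − 34.22 = 0.0744 psu.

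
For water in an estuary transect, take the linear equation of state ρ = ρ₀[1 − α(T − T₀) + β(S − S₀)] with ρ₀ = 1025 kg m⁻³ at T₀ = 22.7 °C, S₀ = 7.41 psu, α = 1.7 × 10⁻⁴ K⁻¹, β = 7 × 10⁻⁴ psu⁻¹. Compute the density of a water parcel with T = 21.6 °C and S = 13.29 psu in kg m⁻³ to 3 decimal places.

1029.411 kg m⁻³

T − T₀ = -1.1 K, S − S₀ = +5.88 psu.
Bracket = 1 − α·(-1.1) + β·(+5.88) = 1 + (4.303 × 10⁻³) = 1.0043030.
ρ = 1025 × 1.0043030 = 1029.411 kg m⁻³.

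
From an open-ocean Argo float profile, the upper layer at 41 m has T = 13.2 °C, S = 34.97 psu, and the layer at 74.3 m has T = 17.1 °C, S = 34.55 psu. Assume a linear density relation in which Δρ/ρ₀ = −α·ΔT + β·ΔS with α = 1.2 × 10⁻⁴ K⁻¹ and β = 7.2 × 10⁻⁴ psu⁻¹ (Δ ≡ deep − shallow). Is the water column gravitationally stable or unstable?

unstable

ΔT = 17.1 − 13.2 = +3.9 K and ΔS = 34.55 − 34.97 = -0.42 psu (deep − shallow).
−αΔT = -4.68 × 10⁻⁴; βΔS = -3.024 × 10⁻⁴; sum Δρ/ρ₀ = -7.704 × 10⁻⁴.
Δρ/ρ₀ < 0, so Δρ < 0: deeper water is lighter → statically unstable; the column would overturn.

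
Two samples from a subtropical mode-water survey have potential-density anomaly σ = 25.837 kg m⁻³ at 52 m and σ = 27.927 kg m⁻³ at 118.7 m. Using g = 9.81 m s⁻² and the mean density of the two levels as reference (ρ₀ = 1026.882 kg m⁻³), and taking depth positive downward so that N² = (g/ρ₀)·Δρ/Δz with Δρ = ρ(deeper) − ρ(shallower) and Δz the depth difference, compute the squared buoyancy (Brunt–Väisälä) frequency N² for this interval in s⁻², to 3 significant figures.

2.99 × 10⁻⁴ s⁻²

Δρ = 1027.927 − 1025.837 = 2.090 kg m⁻³ over Δz = 118.7 − 52 = 66.7 m.
N² = (9.81/1026.882) × (2.090/66.7) = 2.9934 × 10⁻⁴ s⁻² ≈ 2.99 × 10⁻⁴ s⁻².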